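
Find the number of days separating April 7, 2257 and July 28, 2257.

April 2257: 30 − 7 = 23 days remain.
Then May (31), June (30): 31 + 30 = 61 days.
July 1–28, 2257: 28 days.
Total: 23 + 61 + 28 = 112 days.

112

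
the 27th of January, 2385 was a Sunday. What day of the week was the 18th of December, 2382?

Saturday

Count forward from the earlier date (December 18, 2382) to the later (January 27, 2385):
Day-of-year of December 18, 2382: 352.
Day-of-year of January 27, 2385: 27.
2382 has 365 days, so 365 − 352 = 13 days remain in 2382.
Full years: 2383: 365; 2384: 366. Sum = 731.
Total: 13 + 731 + 27 = 771 days.
771 mod 7 = 1, so 1 day before Sunday is Saturday.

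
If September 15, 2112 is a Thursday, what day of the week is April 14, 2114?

September 2112: 30 − 15 = 15 days remain.
Then 18 full months totalling 547 days.
April 1–14, 2114: 14 days.
Total: 15 + 547 + 14 = 576 days.
576 mod 7 = 2, so 2 days after Thursday is Saturday.

Saturday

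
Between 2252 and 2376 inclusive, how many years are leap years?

Years divisible by 4: 2252, 2256, …, 2376 — 32 in all.
Of these, 2300 is divisible by 100 but not 400, so not leap.
Leap years: 32 − 1 = 31.

31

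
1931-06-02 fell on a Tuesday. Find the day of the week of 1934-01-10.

Wednesday

June 2, 1931 → June 2, 1932: 366 days (1932 is a leap year).
June 2, 1932 → June 2, 1933: 365 days.
June 1933: 30 − 2 = 28 days remain.
Then July (31), August (31), September (30), October (31), November (30), December (31): 31 + 31 + 30 + 31 + 30 + 31 = 184 days.
January 1–10, 1934: 10 days.
Residual: 222 days.
Total: 953 days.
953 mod 7 = 1, so 1 day after Tuesday is Wednesday.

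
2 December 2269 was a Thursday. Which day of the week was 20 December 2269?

Monday

Within December 2269: 20 − 2 = 18 days.
18 mod 7 = 4, so 4 days after Thursday is Monday.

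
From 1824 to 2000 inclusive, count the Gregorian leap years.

Years divisible by 4: 1824, 1828, …, 2000 — 45 in all.
Of these, 1900 is divisible by 100 but not 400, so not leap.
2000 is divisible by 400, so still leap.
Leap years: 45 − 1 = 44.

44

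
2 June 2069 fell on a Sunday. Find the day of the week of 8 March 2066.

Count forward from the earlier date (March 8, 2066) to the later (June 2, 2069):
March 8, 2066 → March 8, 2067: 365 days.
March 8, 2067 → March 8, 2068: 366 days (2068 is a leap year).
March 8, 2068 → March 8, 2069: 365 days.
March 2069: 31 − 8 = 23 days remain.
Then April (30), May (31): 30 + 31 = 61 days.
June 1–2, 2069: 2 days.
Residual: 86 days.
Total: 1182 days.
1182 mod 7 = 6, so 6 days before Sunday is Monday.

Monday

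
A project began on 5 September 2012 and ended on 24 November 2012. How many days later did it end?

September 2012: 30 − 5 = 25 days remain.
Then October (31): 31 days.
November 1–24, 2012: 24 days.
Total: 25 + 31 + 24 = 80 days.

80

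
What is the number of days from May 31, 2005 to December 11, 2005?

May 2005: 31 − 31 = 0 days remain.
Then June (30), July (31), August (31), September (30), October (31), November (30): 30 + 31 + 31 + 30 + 31 + 30 = 183 days.
December 1–11, 2005: 11 days.
Total: 0 + 183 + 11 = 194 days.

194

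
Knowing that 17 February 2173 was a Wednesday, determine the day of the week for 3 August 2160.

Sunday

Count forward from the earlier date (August 3, 2160) to the later (February 17, 2173):
Day-of-year of August 3, 2160: 216.
Day-of-year of February 17, 2173: 48.
2160 has 366 days, so 366 − 216 = 150 days remain in 2160.
Full years 2161–2172: 9 common + 3 leap = 9×365 + 3×366 = 4383 days.
Total: 150 + 4383 + 48 = 4581 days.
4581 mod 7 = 3, so 3 days before Wednesday is Sunday.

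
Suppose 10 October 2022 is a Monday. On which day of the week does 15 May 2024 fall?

Day-of-year of October 10, 2022: 283.
Day-of-year of May 15, 2024: 136.
2022 has 365 days, so 365 − 283 = 82 days remain in 2022.
Full years: 2023: 365. Sum = 365.
Total: 82 + 365 + 136 = 583 days.
583 mod 7 = 2, so 2 days after Monday is Wednesday.

Wednesday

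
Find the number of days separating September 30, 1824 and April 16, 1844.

From September 30, 1824 to September 30, 1843: 19 years, of which 4 contain a Feb 29 — 15×365 + 4×366 = 6939 days.
September 1843: 30 − 30 = 0 days remain.
Then October (31), November (30), December (31), January (31), February 1844 (29), March (31): 31 + 30 + 31 + 31 + 29 + 31 = 183 days.
April 1–16, 1844: 16 days.
Residual: 199 days.
Total: 7138 days.

7138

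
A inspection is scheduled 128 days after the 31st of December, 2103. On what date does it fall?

the 7th of May, 2104

Count 128 days after December 31, 2103:
December 2103: 31 − 31 = 0 days remain.
Then January (31), February 2104 (29), March (31), April (30): 31 + 29 + 31 + 30 = 121 days.
May 1–7, 2104: 7 days.
Total: 0 + 121 + 7 = 128 days.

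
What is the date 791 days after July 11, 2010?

September 9, 2012

Count 791 days after July 11, 2010:
July 11, 2010 → July 11, 2011: 365 days.
July 11, 2011 → July 11, 2012: 366 days (2012 is a leap year).
July 2012: 31 − 11 = 20 days remain.
Then August (31): 31 days.
September 1–9, 2012: 9 days.
Residual: 60 days.
Total: 791 days.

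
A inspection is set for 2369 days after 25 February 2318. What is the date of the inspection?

21 August 2324

Count 2369 days after February 25, 2318:
Day-of-year of February 25, 2318: 56.
Day-of-year of August 21, 2324: 234.
2318 has 365 days, so 365 − 56 = 309 days remain in 2318.
Full years: 2319: 365; 2320: 366; 2321: 365; 2322: 365; 2323: 365. Sum = 1826.
Total: 309 + 1826 + 234 = 2369 days.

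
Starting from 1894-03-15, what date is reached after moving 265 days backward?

1893-06-23

Count 265 days before March 15, 1894:
Day-of-year of June 23, 1893: 174.
Day-of-year of March 15, 1894: 74.
1893 has 365 days, so 365 − 174 = 191 days remain in 1893.
Total: 191 + 74 = 265 days.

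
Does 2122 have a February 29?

2122 is not a leap year.

No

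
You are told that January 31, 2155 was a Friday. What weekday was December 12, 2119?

Tuesday

Count forward from the earlier date (December 12, 2119) to the later (January 31, 2155):
Day-of-year of December 12, 2119: 346.
Day-of-year of January 31, 2155: 31.
2119 has 365 days, so 365 − 346 = 19 days remain in 2119.
Full years 2120–2154: 26 common + 9 leap = 26×365 + 9×366 = 12784 days.
Total: 19 + 12784 + 31 = 12834 days.
12834 mod 7 = 3, so 3 days before Friday is Tuesday.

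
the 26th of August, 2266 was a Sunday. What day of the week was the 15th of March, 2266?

Thursday

Count forward from the earlier date (March 15, 2266) to the later (August 26, 2266):
March 2266: 31 − 15 = 16 days remain.
Then April (30), May (31), June (30), July (31): 30 + 31 + 30 + 31 = 122 days.
August 1–26, 2266: 26 days.
Total: 16 + 122 + 26 = 164 days.
164 mod 7 = 3, so 3 days before Sunday is Thursday.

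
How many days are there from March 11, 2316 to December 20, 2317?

March 2316: 31 − 11 = 20 days remain.
Then 20 full months totalling 609 days.
December 1–20, 2317: 20 days.
Total: 20 + 609 + 20 = 649 days.

649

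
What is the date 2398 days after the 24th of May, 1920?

the 17th of December, 1926

Count 2398 days after May 24, 1920:
Day-of-year of May 24, 1920: 145.
Day-of-year of December 17, 1926: 351.
1920 has 366 days, so 366 − 145 = 221 days remain in 1920.
Full years: 1921: 365; 1922: 365; 1923: 365; 1924: 366; 1925: 365. Sum = 1826.
Total: 221 + 1826 + 351 = 2398 days.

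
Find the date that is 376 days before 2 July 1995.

21 June 1994

Count 376 days before July 2, 1995:
Day-of-year of June 21, 1994: 172.
Day-of-year of July 2, 1995: 183.
1994 has 365 days, so 365 − 172 = 193 days remain in 1994.
Total: 193 + 183 = 376 days.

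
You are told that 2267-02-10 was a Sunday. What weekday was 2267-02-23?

Within February 2267: 23 − 10 = 13 days.
13 mod 7 = 6, so 6 days after Sunday is Saturday.

Saturday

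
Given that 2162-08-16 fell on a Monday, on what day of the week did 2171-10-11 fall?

Friday

Day-of-year of August 16, 2162: 228.
Day-of-year of October 11, 2171: 284.
2162 has 365 days, so 365 − 228 = 137 days remain in 2162.
Full years 2163–2170: 6 common + 2 leap = 6×365 + 2×366 = 2922 days.
Total: 137 + 2922 + 284 = 3343 days.
3343 mod 7 = 4, so 4 days after Monday is Friday.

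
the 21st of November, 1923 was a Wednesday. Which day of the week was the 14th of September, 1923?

Friday

Count forward from the earlier date (September 14, 1923) to the later (November 21, 1923):
September 1923: 30 − 14 = 16 days remain.
Then October (31): 31 days.
November 1–21, 1923: 21 days.
Total: 16 + 31 + 21 = 68 days.
68 mod 7 = 5, so 5 days before Wednesday is Friday.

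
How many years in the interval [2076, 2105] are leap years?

7

Years divisible by 4 in [2076, 2105]: 2076, 2080, 2084, 2088, 2092, 2096, 2100, 2104.
Of these, 2100 is divisible by 100 but not 400, so not leap.
Leap years: 8 − 1 = 7.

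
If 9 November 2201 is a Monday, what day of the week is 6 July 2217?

Sunday

From November 9, 2201 to November 9, 2216: 15 years, of which 4 contain a Feb 29 — 11×365 + 4×366 = 5479 days.
November 2216: 30 − 9 = 21 days remain.
Then December (31), January (31), February 2217 (28), March (31), April (30), May (31), June (30): 31 + 31 + 28 + 31 + 30 + 31 + 30 = 212 days.
July 1–6, 2217: 6 days.
Residual: 239 days.
Total: 5718 days.
5718 mod 7 = 6, so 6 days after Monday is Sunday.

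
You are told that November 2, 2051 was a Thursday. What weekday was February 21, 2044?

Count forward from the earlier date (February 21, 2044) to the later (November 2, 2051):
Day-of-year of February 21, 2044: 52.
Day-of-year of November 2, 2051: 306.
2044 has 366 days, so 366 − 52 = 314 days remain in 2044.
Full years: 2045: 365; 2046: 365; 2047: 365; 2048: 366; 2049: 365; 2050: 365. Sum = 2191.
Total: 314 + 2191 + 306 = 2811 days.
2811 mod 7 = 4, so 4 days before Thursday is Sunday.

Sunday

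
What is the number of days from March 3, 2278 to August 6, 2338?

Day-of-year of March 3, 2278: 62.
Day-of-year of August 6, 2338: 218.
2278 has 365 days, so 365 − 62 = 303 days remain in 2278.
Full years 2279–2337: 45 common + 14 leap = 45×365 + 14×366 = 21549 days.
Total: 303 + 21549 + 218 = 22070 days.

22070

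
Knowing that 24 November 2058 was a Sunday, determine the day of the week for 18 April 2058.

Thursday

Count forward from the earlier date (April 18, 2058) to the later (November 24, 2058):
April 2058: 30 − 18 = 12 days remain.
Then May (31), June (30), July (31), August (31), September (30), October (31): 31 + 30 + 31 + 31 + 30 + 31 = 184 days.
November 1–24, 2058: 24 days.
Total: 12 + 184 + 24 = 220 days.
220 mod 7 = 3, so 3 days before Sunday is Thursday.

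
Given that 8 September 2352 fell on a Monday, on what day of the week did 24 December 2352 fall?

Wednesday

September 2352: 30 − 8 = 22 days remain.
Then October (31), November (30): 31 + 30 = 61 days.
December 1–24, 2352: 24 days.
Total: 22 + 61 + 24 = 107 days.
107 mod 7 = 2, so 2 days after Monday is Wednesday.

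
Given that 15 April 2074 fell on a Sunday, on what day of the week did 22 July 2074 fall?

April 2074: 30 − 15 = 15 days remain.
Then May (31), June (30): 31 + 30 = 61 days.
July 1–22, 2074: 22 days.
Total: 15 + 61 + 22 = 98 days.
98 is a multiple of 7, so 22 July 2074 falls on the same weekday: Sunday.

Sunday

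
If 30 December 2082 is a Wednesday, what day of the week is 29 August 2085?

Day-of-year of December 30, 2082: 364.
Day-of-year of August 29, 2085: 241.
2082 has 365 days, so 365 − 364 = 1 days remain in 2082.
Full years: 2083: 365; 2084: 366. Sum = 731.
Total: 1 + 731 + 241 = 973 days.
973 is a multiple of 7, so 29 August 2085 falls on the same weekday: Wednesday.

Wednesday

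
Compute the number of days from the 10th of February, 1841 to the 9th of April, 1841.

58

February 1841: 28 − 10 = 18 days remain (1841 is not a leap year, so February has 28 days).
Then March (31): 31 days.
April 1–9, 1841: 9 days.
Total: 18 + 31 + 9 = 58 days.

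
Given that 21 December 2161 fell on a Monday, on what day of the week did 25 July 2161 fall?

Saturday

Count forward from the earlier date (July 25, 2161) to the later (December 21, 2161):
July 2161: 31 − 25 = 6 days remain.
Then August (31), September (30), October (31), November (30): 31 + 30 + 31 + 30 = 122 days.
December 1–21, 2161: 21 days.
Total: 6 + 122 + 21 = 149 days.
149 mod 7 = 2, so 2 days before Monday is Saturday.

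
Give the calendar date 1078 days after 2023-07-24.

2026-07-06

Count 1078 days after July 24, 2023:
Day-of-year of July 24, 2023: 205.
Day-of-year of July 6, 2026: 187.
2023 has 365 days, so 365 − 205 = 160 days remain in 2023.
Full years: 2024: 366; 2025: 365. Sum = 731.
Total: 160 + 731 + 187 = 1078 days.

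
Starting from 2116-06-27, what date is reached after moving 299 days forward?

2117-04-22

Count 299 days after June 27, 2116:
June 2116: 30 − 27 = 3 days remain.
Then 9 full months totalling 274 days.
April 1–22, 2117: 22 days.
Residual: 299 days.
Total: 299 days.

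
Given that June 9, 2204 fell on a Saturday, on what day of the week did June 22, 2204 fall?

Friday

Within June 2204: 22 − 9 = 13 days.
13 mod 7 = 6, so 6 days after Saturday is Friday.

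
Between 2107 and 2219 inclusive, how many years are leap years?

27

Years divisible by 4: 2108, 2112, …, 2216 — 28 in all.
Of these, 2200 is divisible by 100 but not 400, so not leap.
Leap years: 28 − 1 = 27.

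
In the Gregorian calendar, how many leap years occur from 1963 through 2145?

Years divisible by 4: 1964, 1968, …, 2144 — 46 in all.
Of these, 2100 is divisible by 100 but not 400, so not leap.
2000 is divisible by 400, so still leap.
Leap years: 46 − 1 = 45.

45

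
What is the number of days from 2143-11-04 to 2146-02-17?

Day-of-year of November 4, 2143: 308.
Day-of-year of February 17, 2146: 48.
2143 has 365 days, so 365 − 308 = 57 days remain in 2143.
Full years: 2144: 366; 2145: 365. Sum = 731.
Total: 57 + 731 + 48 = 836 days.

836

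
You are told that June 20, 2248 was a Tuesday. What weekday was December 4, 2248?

June 2248: 30 − 20 = 10 days remain.
Then July (31), August (31), September (30), October (31), November (30): 31 + 31 + 30 + 31 + 30 = 153 days.
December 1–4, 2248: 4 days.
Total: 10 + 153 + 4 = 167 days.
167 mod 7 = 6, so 6 days after Tuesday is Monday.

Monday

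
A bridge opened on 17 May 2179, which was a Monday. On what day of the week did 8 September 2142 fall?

Saturday

Count forward from the earlier date (September 8, 2142) to the later (May 17, 2179):
From September 8, 2142 to September 8, 2178: 36 years, of which 9 contain a Feb 29 — 27×365 + 9×366 = 13149 days.
September 2178: 30 − 8 = 22 days remain.
Then October (31), November (30), December (31), January (31), February 2179 (28), March (31), April (30): 31 + 30 + 31 + 31 + 28 + 31 + 30 = 212 days.
May 1–17, 2179: 17 days.
Residual: 251 days.
Total: 13400 days.
13400 mod 7 = 2, so 2 days before Monday is Saturday.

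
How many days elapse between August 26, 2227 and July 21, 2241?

Day-of-year of August 26, 2227: 238.
Day-of-year of July 21, 2241: 202.
2227 has 365 days, so 365 − 238 = 127 days remain in 2227.
Full years 2228–2240: 9 common + 4 leap = 9×365 + 4×366 = 4749 days.
Total: 127 + 4749 + 202 = 5078 days.

5078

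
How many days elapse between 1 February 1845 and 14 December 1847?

Day-of-year of February 1, 1845: 32.
Day-of-year of December 14, 1847: 348.
1845 has 365 days, so 365 − 32 = 333 days remain in 1845.
Full years: 1846: 365. Sum = 365.
Total: 333 + 365 + 348 = 1046 days.

1046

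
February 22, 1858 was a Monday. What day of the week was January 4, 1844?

Thursday

Count forward from the earlier date (January 4, 1844) to the later (February 22, 1858):
From January 4, 1844 to January 4, 1858: 14 years, of which 4 contain a Feb 29 — 10×365 + 4×366 = 5114 days.
January 1858: 31 − 4 = 27 days remain.
February 1–22, 1858: 22 days (1858 is not a leap year).
Residual: 49 days.
Total: 5163 days.
5163 mod 7 = 4, so 4 days before Monday is Thursday.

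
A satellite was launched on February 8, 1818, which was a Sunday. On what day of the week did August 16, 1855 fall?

From February 8, 1818 to February 8, 1855: 37 years, of which 9 contain a Feb 29 — 28×365 + 9×366 = 13514 days.
February 1855: 28 − 8 = 20 days remain (1855 is not a leap year, so February has 28 days).
Then March (31), April (30), May (31), June (30), July (31): 31 + 30 + 31 + 30 + 31 = 153 days.
August 1–16, 1855: 16 days.
Residual: 189 days.
Total: 13703 days.
13703 mod 7 = 4, so 4 days after Sunday is Thursday.

Thursday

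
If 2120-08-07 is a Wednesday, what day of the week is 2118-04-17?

Count forward from the earlier date (April 17, 2118) to the later (August 7, 2120):
April 17, 2118 → April 17, 2119: 365 days.
April 17, 2119 → April 17, 2120: 366 days (2120 is a leap year).
April 2120: 30 − 17 = 13 days remain.
Then May (31), June (30), July (31): 31 + 30 + 31 = 92 days.
August 1–7, 2120: 7 days.
Residual: 112 days.
Total: 843 days.
843 mod 7 = 3, so 3 days before Wednesday is Sunday.

Sunday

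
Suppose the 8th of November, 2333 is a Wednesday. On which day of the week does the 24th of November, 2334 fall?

Day-of-year of November 8, 2333: 312.
Day-of-year of November 24, 2334: 328.
2333 has 365 days, so 365 − 312 = 53 days remain in 2333.
Total: 53 + 328 = 381 days.
381 mod 7 = 3, so 3 days after Wednesday is Saturday.

Saturday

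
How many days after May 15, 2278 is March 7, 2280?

May 2278: 31 − 15 = 16 days remain.
Then 21 full months totalling 639 days.
March 1–7, 2280: 7 days.
Total: 16 + 639 + 7 = 662 days.

662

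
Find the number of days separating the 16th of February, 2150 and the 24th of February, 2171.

From February 16, 2150 to February 16, 2171: 21 years, of which 5 contain a Feb 29 — 16×365 + 5×366 = 7670 days.
Within February 2171: 24 − 16 = 8 days.
Total: 7678 days.

7678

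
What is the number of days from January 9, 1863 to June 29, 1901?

From January 9, 1863 to January 9, 1901: 38 years, of which 9 contain a Feb 29 — 29×365 + 9×366 = 13879 days.
(1900 is not a leap year (divisible by 100 but not 400).)
January 1901: 31 − 9 = 22 days remain.
Then February 1901 (28), March (31), April (30), May (31): 28 + 31 + 30 + 31 = 120 days.
June 1–29, 1901: 29 days.
Residual: 171 days.
Total: 14050 days.

14050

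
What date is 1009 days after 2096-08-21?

2099-05-27

Count 1009 days after August 21, 2096:
Day-of-year of August 21, 2096: 234.
Day-of-year of May 27, 2099: 147.
2096 has 366 days, so 366 − 234 = 132 days remain in 2096.
Full years: 2097: 365; 2098: 365. Sum = 730.
Total: 132 + 730 + 147 = 1009 days.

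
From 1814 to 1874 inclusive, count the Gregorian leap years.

15

Years divisible by 4: 1816, 1820, …, 1872 — 15 in all.
No century exceptions apply. Count: 15.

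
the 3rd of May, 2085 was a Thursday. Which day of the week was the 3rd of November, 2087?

May 3, 2085 → May 3, 2086: 365 days.
May 3, 2086 → May 3, 2087: 365 days.
May 2087: 31 − 3 = 28 days remain.
Then June (30), July (31), August (31), September (30), October (31): 30 + 31 + 31 + 30 + 31 = 153 days.
November 1–3, 2087: 3 days.
Residual: 184 days.
Total: 914 days.
914 mod 7 = 4, so 4 days after Thursday is Monday.

Monday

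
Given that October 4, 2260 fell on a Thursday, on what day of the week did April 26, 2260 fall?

Count forward from the earlier date (April 26, 2260) to the later (October 4, 2260):
April 2260: 30 − 26 = 4 days remain.
Then May (31), June (30), July (31), August (31), September (30): 31 + 30 + 31 + 31 + 30 = 153 days.
October 1–4, 2260: 4 days.
Total: 4 + 153 + 4 = 161 days.
161 is a multiple of 7, so April 26, 2260 falls on the same weekday: Thursday.

Thursday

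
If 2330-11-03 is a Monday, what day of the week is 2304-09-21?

Wednesday

Count forward from the earlier date (September 21, 2304) to the later (November 3, 2330):
Day-of-year of September 21, 2304: 265.
Day-of-year of November 3, 2330: 307.
2304 has 366 days, so 366 − 265 = 101 days remain in 2304.
Full years 2305–2329: 19 common + 6 leap = 19×365 + 6×366 = 9131 days.
Total: 101 + 9131 + 307 = 9539 days.
9539 mod 7 = 5, so 5 days before Monday is Wednesday.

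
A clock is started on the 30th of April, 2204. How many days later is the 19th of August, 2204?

April 2204: 30 − 30 = 0 days remain.
Then May (31), June (30), July (31): 31 + 30 + 31 = 92 days.
August 1–19, 2204: 19 days.
Total: 0 + 92 + 19 = 111 days.

111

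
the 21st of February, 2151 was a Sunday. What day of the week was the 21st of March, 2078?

Count forward from the earlier date (March 21, 2078) to the later (February 21, 2151):
From March 21, 2078 to March 21, 2150: 72 years, of which 17 contain a Feb 29 — 55×365 + 17×366 = 26297 days.
(2100 is not a leap year (divisible by 100 but not 400).)
March 2150: 31 − 21 = 10 days remain.
Then 10 full months totalling 306 days.
February 1–21, 2151: 21 days (2151 is not a leap year).
Residual: 337 days.
Total: 26634 days.
26634 mod 7 = 6, so 6 days before Sunday is Monday.

Monday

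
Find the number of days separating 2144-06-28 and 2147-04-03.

Day-of-year of June 28, 2144: 180.
Day-of-year of April 3, 2147: 93.
2144 has 366 days, so 366 − 180 = 186 days remain in 2144.
Full years: 2145: 365; 2146: 365. Sum = 730.
Total: 186 + 730 + 93 = 1009 days.

1009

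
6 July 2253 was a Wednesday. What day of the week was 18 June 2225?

Count forward from the earlier date (June 18, 2225) to the later (July 6, 2253):
Day-of-year of June 18, 2225: 169.
Day-of-year of July 6, 2253: 187.
2225 has 365 days, so 365 − 169 = 196 days remain in 2225.
Full years 2226–2252: 20 common + 7 leap = 20×365 + 7×366 = 9862 days.
Total: 196 + 9862 + 187 = 10245 days.
10245 mod 7 = 4, so 4 days before Wednesday is Saturday.

Saturday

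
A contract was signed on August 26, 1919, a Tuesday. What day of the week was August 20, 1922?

Sunday

Day-of-year of August 26, 1919: 238.
Day-of-year of August 20, 1922: 232.
1919 has 365 days, so 365 − 238 = 127 days remain in 1919.
Full years: 1920: 366; 1921: 365. Sum = 731.
Total: 127 + 731 + 232 = 1090 days.
1090 mod 7 = 5, so 5 days after Tuesday is Sunday.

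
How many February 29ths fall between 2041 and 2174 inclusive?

32

Years divisible by 4: 2044, 2048, …, 2172 — 33 in all.
Of these, 2100 is divisible by 100 but not 400, so not leap.
Leap years: 33 − 1 = 32.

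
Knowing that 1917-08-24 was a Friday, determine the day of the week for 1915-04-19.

Count forward from the earlier date (April 19, 1915) to the later (August 24, 1917):
April 19, 1915 → April 19, 1916: 366 days (1916 is a leap year).
April 19, 1916 → April 19, 1917: 365 days.
April 1917: 30 − 19 = 11 days remain.
Then May (31), June (30), July (31): 31 + 30 + 31 = 92 days.
August 1–24, 1917: 24 days.
Residual: 127 days.
Total: 858 days.
858 mod 7 = 4, so 4 days before Friday is Monday.

Monday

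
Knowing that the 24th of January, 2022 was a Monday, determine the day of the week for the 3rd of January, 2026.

Saturday

Day-of-year of January 24, 2022: 24.
Day-of-year of January 3, 2026: 3.
2022 has 365 days, so 365 − 24 = 341 days remain in 2022.
Full years: 2023: 365; 2024: 366; 2025: 365. Sum = 1096.
Total: 341 + 1096 + 3 = 1440 days.
1440 mod 7 = 5, so 5 days after Monday is Saturday.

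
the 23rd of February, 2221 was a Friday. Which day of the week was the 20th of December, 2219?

Count forward from the earlier date (December 20, 2219) to the later (February 23, 2221):
December 2219: 31 − 20 = 11 days remain.
Then 13 full months totalling 397 days.
February 1–23, 2221: 23 days (2221 is not a leap year).
Total: 11 + 397 + 23 = 431 days.
431 mod 7 = 4, so 4 days before Friday is Monday.

Monday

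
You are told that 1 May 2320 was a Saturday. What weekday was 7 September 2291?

Monday

Count forward from the earlier date (September 7, 2291) to the later (May 1, 2320):
Day-of-year of September 7, 2291: 250.
Day-of-year of May 1, 2320: 122.
2291 has 365 days, so 365 − 250 = 115 days remain in 2291.
Full years 2292–2319: 22 common + 6 leap = 22×365 + 6×366 = 10226 days.
Total: 115 + 10226 + 122 = 10463 days.
10463 mod 7 = 5, so 5 days before Saturday is Monday.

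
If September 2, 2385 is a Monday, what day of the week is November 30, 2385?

September 2385: 30 − 2 = 28 days remain.
Then October (31): 31 days.
November 1–30, 2385: 30 days.
Total: 28 + 31 + 30 = 89 days.
89 mod 7 = 5, so 5 days after Monday is Saturday.

Saturday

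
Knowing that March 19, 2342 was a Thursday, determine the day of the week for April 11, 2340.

Thursday

Count forward from the earlier date (April 11, 2340) to the later (March 19, 2342):
April 11, 2340 → April 11, 2341: 365 days.
April 2341: 30 − 11 = 19 days remain.
Then 10 full months totalling 304 days.
March 1–19, 2342: 19 days.
Residual: 342 days.
Total: 707 days.
707 is a multiple of 7, so April 11, 2340 falls on the same weekday: Thursday.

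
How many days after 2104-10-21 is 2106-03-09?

504

October 21, 2104 → October 21, 2105: 365 days.
October 2105: 31 − 21 = 10 days remain.
Then November (30), December (31), January (31), February 2106 (28): 30 + 31 + 31 + 28 = 120 days.
March 1–9, 2106: 9 days.
Residual: 139 days.
Total: 504 days.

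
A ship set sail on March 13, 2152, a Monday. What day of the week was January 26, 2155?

Sunday

Day-of-year of March 13, 2152: 73.
Day-of-year of January 26, 2155: 26.
2152 has 366 days, so 366 − 73 = 293 days remain in 2152.
Full years: 2153: 365; 2154: 365. Sum = 730.
Total: 293 + 730 + 26 = 1049 days.
1049 mod 7 = 6, so 6 days after Monday is Sunday.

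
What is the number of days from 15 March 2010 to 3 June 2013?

March 15, 2010 → March 15, 2011: 365 days.
March 15, 2011 → March 15, 2012: 366 days (2012 is a leap year).
March 15, 2012 → March 15, 2013: 365 days.
March 2013: 31 − 15 = 16 days remain.
Then April (30), May (31): 30 + 31 = 61 days.
June 1–3, 2013: 3 days.
Residual: 80 days.
Total: 1176 days.

1176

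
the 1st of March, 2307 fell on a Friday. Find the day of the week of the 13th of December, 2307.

Friday

March 2307: 31 − 1 = 30 days remain.
Then April (30), May (31), June (30), July (31), August (31), September (30), October (31), November (30): 30 + 31 + 30 + 31 + 31 + 30 + 31 + 30 = 244 days.
December 1–13, 2307: 13 days.
Total: 30 + 244 + 13 = 287 days.
287 is a multiple of 7, so the 13th of December, 2307 falls on the same weekday: Friday.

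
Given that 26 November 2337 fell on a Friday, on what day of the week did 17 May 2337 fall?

Monday

Count forward from the earlier date (May 17, 2337) to the later (November 26, 2337):
May 2337: 31 − 17 = 14 days remain.
Then June (30), July (31), August (31), September (30), October (31): 30 + 31 + 31 + 30 + 31 = 153 days.
November 1–26, 2337: 26 days.
Total: 14 + 153 + 26 = 193 days.
193 mod 7 = 4, so 4 days before Friday is Monday.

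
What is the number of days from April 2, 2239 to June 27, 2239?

April 2239: 30 − 2 = 28 days remain.
Then May (31): 31 days.
June 1–27, 2239: 27 days.
Total: 28 + 31 + 27 = 86 days.

86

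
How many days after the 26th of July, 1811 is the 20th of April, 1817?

2095

Day-of-year of July 26, 1811: 207.
Day-of-year of April 20, 1817: 110.
1811 has 365 days, so 365 − 207 = 158 days remain in 1811.
Full years: 1812: 366; 1813: 365; 1814: 365; 1815: 365; 1816: 366. Sum = 1827.
Total: 158 + 1827 + 110 = 2095 days.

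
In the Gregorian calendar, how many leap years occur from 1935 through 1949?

Years divisible by 4 in [1935, 1949]: 1936, 1940, 1944, 1948.
No century exceptions apply. Count: 4.

4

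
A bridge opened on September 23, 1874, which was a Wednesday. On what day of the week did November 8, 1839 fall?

Friday

Count forward from the earlier date (November 8, 1839) to the later (September 23, 1874):
Day-of-year of November 8, 1839: 312.
Day-of-year of September 23, 1874: 266.
1839 has 365 days, so 365 − 312 = 53 days remain in 1839.
Full years 1840–1873: 25 common + 9 leap = 25×365 + 9×366 = 12419 days.
Total: 53 + 12419 + 266 = 12738 days.
12738 mod 7 = 5, so 5 days before Wednesday is Friday.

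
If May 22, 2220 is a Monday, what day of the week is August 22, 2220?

May 2220: 31 − 22 = 9 days remain.
Then June (30), July (31): 30 + 31 = 61 days.
August 1–22, 2220: 22 days.
Total: 9 + 61 + 22 = 92 days.
92 mod 7 = 1, so 1 day after Monday is Tuesday.

Tuesday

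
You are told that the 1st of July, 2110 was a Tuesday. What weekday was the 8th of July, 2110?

Within July 2110: 8 − 1 = 7 days.
7 is a multiple of 7, so the 8th of July, 2110 falls on the same weekday: Tuesday.

Tuesday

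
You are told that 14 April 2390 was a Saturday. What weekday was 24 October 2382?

Count forward from the earlier date (October 24, 2382) to the later (April 14, 2390):
From October 24, 2382 to October 24, 2389: 7 years, of which 2 contain a Feb 29 — 5×365 + 2×366 = 2557 days.
October 2389: 31 − 24 = 7 days remain.
Then November (30), December (31), January (31), February 2390 (28), March (31): 30 + 31 + 31 + 28 + 31 = 151 days.
April 1–14, 2390: 14 days.
Residual: 172 days.
Total: 2729 days.
2729 mod 7 = 6, so 6 days before Saturday is Sunday.

Sunday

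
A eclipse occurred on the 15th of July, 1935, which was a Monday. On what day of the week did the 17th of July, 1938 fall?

Sunday

July 15, 1935 → July 15, 1936: 366 days (1936 is a leap year).
July 15, 1936 → July 15, 1937: 365 days.
July 15, 1937 → July 15, 1938: 365 days.
Within July 1938: 17 − 15 = 2 days.
Total: 1098 days.
1098 mod 7 = 6, so 6 days after Monday is Sunday.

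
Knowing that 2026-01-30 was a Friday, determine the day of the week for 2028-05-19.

Day-of-year of January 30, 2026: 30.
Day-of-year of May 19, 2028: 140.
2026 has 365 days, so 365 − 30 = 335 days remain in 2026.
Full years: 2027: 365. Sum = 365.
Total: 335 + 365 + 140 = 840 days.
840 is a multiple of 7, so 2028-05-19 falls on the same weekday: Friday.

Friday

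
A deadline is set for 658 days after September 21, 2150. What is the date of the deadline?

July 10, 2152

Count 658 days after September 21, 2150:
September 2150: 30 − 21 = 9 days remain.
Then 21 full months totalling 639 days.
July 1–10, 2152: 10 days.
Total: 9 + 639 + 10 = 658 days.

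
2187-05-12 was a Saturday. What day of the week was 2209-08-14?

From May 12, 2187 to May 12, 2209: 22 years, of which 5 contain a Feb 29 — 17×365 + 5×366 = 8035 days.
(2200 is not a leap year (divisible by 100 but not 400).)
May 2209: 31 − 12 = 19 days remain.
Then June (30), July (31): 30 + 31 = 61 days.
August 1–14, 2209: 14 days.
Residual: 94 days.
Total: 8129 days.
8129 mod 7 = 2, so 2 days after Saturday is Monday.

Monday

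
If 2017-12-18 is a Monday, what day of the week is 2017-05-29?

Count forward from the earlier date (May 29, 2017) to the later (December 18, 2017):
May 2017: 31 − 29 = 2 days remain.
Then June (30), July (31), August (31), September (30), October (31), November (30): 30 + 31 + 31 + 30 + 31 + 30 = 183 days.
December 1–18, 2017: 18 days.
Total: 2 + 183 + 18 = 203 days.
203 is a multiple of 7, so 2017-05-29 falls on the same weekday: Monday.

Monday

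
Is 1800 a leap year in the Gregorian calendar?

1800 is not a leap year (divisible by 100 but not 400).

No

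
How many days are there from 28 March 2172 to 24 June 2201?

From March 28, 2172 to March 28, 2201: 29 years, of which 6 contain a Feb 29 — 23×365 + 6×366 = 10591 days.
(2200 is not a leap year (divisible by 100 but not 400).)
March 2201: 31 − 28 = 3 days remain.
Then April (30), May (31): 30 + 31 = 61 days.
June 1–24, 2201: 24 days.
Residual: 88 days.
Total: 10679 days.

10679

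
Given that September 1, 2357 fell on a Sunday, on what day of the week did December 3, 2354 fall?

Count forward from the earlier date (December 3, 2354) to the later (September 1, 2357):
December 3, 2354 → December 3, 2355: 365 days.
December 3, 2355 → December 3, 2356: 366 days (2356 is a leap year).
December 2356: 31 − 3 = 28 days remain.
Then January (31), February 2357 (28), March (31), April (30), May (31), June (30), July (31), August (31): 31 + 28 + 31 + 30 + 31 + 30 + 31 + 31 = 243 days.
September 1, 2357: 1 day.
Residual: 272 days.
Total: 1003 days.
1003 mod 7 = 2, so 2 days before Sunday is Friday.

Friday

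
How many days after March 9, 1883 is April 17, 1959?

27797

Day-of-year of March 9, 1883: 68.
Day-of-year of April 17, 1959: 107.
1883 has 365 days, so 365 − 68 = 297 days remain in 1883.
Full years 1884–1958: 57 common + 18 leap = 57×365 + 18×366 = 27393 days.
Total: 297 + 27393 + 107 = 27797 days.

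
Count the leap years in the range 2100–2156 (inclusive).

14

Years divisible by 4: 2100, 2104, …, 2156 — 15 in all.
Of these, 2100 is divisible by 100 but not 400, so not leap.
Leap years: 15 − 1 = 14.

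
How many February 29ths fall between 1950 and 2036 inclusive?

22

Years divisible by 4: 1952, 1956, …, 2036 — 22 in all.
2000 is divisible by 400, so still leap.
No century exceptions apply. Count: 22.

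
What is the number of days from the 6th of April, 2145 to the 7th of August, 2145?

123

April 2145: 30 − 6 = 24 days remain.
Then May (31), June (30), July (31): 31 + 30 + 31 = 92 days.
August 1–7, 2145: 7 days.
Total: 24 + 92 + 7 = 123 days.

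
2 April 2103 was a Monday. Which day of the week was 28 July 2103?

Saturday

April 2103: 30 − 2 = 28 days remain.
Then May (31), June (30): 31 + 30 = 61 days.
July 1–28, 2103: 28 days.
Total: 28 + 61 + 28 = 117 days.
117 mod 7 = 5, so 5 days after Monday is Saturday.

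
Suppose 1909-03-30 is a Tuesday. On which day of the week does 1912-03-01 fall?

Day-of-year of March 30, 1909: 89.
Day-of-year of March 1, 1912: 61.
1909 has 365 days, so 365 − 89 = 276 days remain in 1909.
Full years: 1910: 365; 1911: 365. Sum = 730.
Total: 276 + 730 + 61 = 1067 days.
1067 mod 7 = 3, so 3 days after Tuesday is Friday.

Friday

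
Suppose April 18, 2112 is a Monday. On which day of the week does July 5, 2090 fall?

Wednesday

Count forward from the earlier date (July 5, 2090) to the later (April 18, 2112):
Day-of-year of July 5, 2090: 186.
Day-of-year of April 18, 2112: 109.
2090 has 365 days, so 365 − 186 = 179 days remain in 2090.
Full years 2091–2111: 17 common + 4 leap = 17×365 + 4×366 = 7669 days.
Total: 179 + 7669 + 109 = 7957 days.
7957 mod 7 = 5, so 5 days before Monday is Wednesday.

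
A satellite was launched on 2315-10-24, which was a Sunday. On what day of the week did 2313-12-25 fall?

Count forward from the earlier date (December 25, 2313) to the later (October 24, 2315):
December 25, 2313 → December 25, 2314: 365 days.
December 2314: 31 − 25 = 6 days remain.
Then 9 full months totalling 273 days.
October 1–24, 2315: 24 days.
Residual: 303 days.
Total: 668 days.
668 mod 7 = 3, so 3 days before Sunday is Thursday.

Thursday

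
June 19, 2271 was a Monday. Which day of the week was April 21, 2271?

Friday

Count forward from the earlier date (April 21, 2271) to the later (June 19, 2271):
April 2271: 30 − 21 = 9 days remain.
Then May (31): 31 days.
June 1–19, 2271: 19 days.
Total: 9 + 31 + 19 = 59 days.
59 mod 7 = 3, so 3 days before Monday is Friday.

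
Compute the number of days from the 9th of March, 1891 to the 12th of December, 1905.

5391

From March 9, 1891 to March 9, 1905: 14 years, of which 3 contain a Feb 29 — 11×365 + 3×366 = 5113 days.
(1900 is not a leap year (divisible by 100 but not 400).)
March 1905: 31 − 9 = 22 days remain.
Then April (30), May (31), June (30), July (31), August (31), September (30), October (31), November (30): 30 + 31 + 30 + 31 + 31 + 30 + 31 + 30 = 244 days.
December 1–12, 1905: 12 days.
Residual: 278 days.
Total: 5391 days.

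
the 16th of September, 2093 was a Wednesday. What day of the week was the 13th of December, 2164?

Thursday

Day-of-year of September 16, 2093: 259.
Day-of-year of December 13, 2164: 348.
2093 has 365 days, so 365 − 259 = 106 days remain in 2093.
Full years 2094–2163: 54 common + 16 leap = 54×365 + 16×366 = 25566 days.
Total: 106 + 25566 + 348 = 26020 days.
26020 mod 7 = 1, so 1 day after Wednesday is Thursday.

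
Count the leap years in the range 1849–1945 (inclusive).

23

Years divisible by 4: 1852, 1856, …, 1944 — 24 in all.
Of these, 1900 is divisible by 100 but not 400, so not leap.
Leap years: 24 − 1 = 23.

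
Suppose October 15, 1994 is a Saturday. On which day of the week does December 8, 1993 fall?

Wednesday

Count forward from the earlier date (December 8, 1993) to the later (October 15, 1994):
December 1993: 31 − 8 = 23 days remain.
Then 9 full months totalling 273 days.
October 1–15, 1994: 15 days.
Total: 23 + 273 + 15 = 311 days.
311 mod 7 = 3, so 3 days before Saturday is Wednesday.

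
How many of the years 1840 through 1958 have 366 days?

29

Years divisible by 4: 1840, 1844, …, 1956 — 30 in all.
Of these, 1900 is divisible by 100 but not 400, so not leap.
Leap years: 30 − 1 = 29.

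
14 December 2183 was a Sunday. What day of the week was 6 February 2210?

Tuesday

Day-of-year of December 14, 2183: 348.
Day-of-year of February 6, 2210: 37.
2183 has 365 days, so 365 − 348 = 17 days remain in 2183.
Full years 2184–2209: 20 common + 6 leap = 20×365 + 6×366 = 9496 days.
Total: 17 + 9496 + 37 = 9550 days.
9550 mod 7 = 2, so 2 days after Sunday is Tuesday.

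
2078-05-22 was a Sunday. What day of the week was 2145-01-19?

Day-of-year of May 22, 2078: 142.
Day-of-year of January 19, 2145: 19.
2078 has 365 days, so 365 − 142 = 223 days remain in 2078.
Full years 2079–2144: 50 common + 16 leap = 50×365 + 16×366 = 24106 days.
Total: 223 + 24106 + 19 = 24348 days.
24348 mod 7 = 2, so 2 days after Sunday is Tuesday.

Tuesday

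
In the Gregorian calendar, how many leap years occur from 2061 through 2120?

14

Years divisible by 4: 2064, 2068, …, 2120 — 15 in all.
Of these, 2100 is divisible by 100 but not 400, so not leap.
Leap years: 15 − 1 = 14.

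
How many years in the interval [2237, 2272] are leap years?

Years divisible by 4 in [2237, 2272]: 2240, 2244, 2248, 2252, 2256, 2260, 2264, 2268, 2272.
No century exceptions apply. Count: 9.

9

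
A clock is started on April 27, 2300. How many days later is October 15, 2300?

171

April 2300: 30 − 27 = 3 days remain.
Then May (31), June (30), July (31), August (31), September (30): 31 + 30 + 31 + 31 + 30 = 153 days.
October 1–15, 2300: 15 days.
Total: 3 + 153 + 15 = 171 days.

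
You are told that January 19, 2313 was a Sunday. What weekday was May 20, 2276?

Saturday

Count forward from the earlier date (May 20, 2276) to the later (January 19, 2313):
From May 20, 2276 to May 20, 2312: 36 years, of which 8 contain a Feb 29 — 28×365 + 8×366 = 13148 days.
(2300 is not a leap year (divisible by 100 but not 400).)
May 2312: 31 − 20 = 11 days remain.
Then June (30), July (31), August (31), September (30), October (31), November (30), December (31): 30 + 31 + 31 + 30 + 31 + 30 + 31 = 214 days.
January 1–19, 2313: 19 days.
Residual: 244 days.
Total: 13392 days.
13392 mod 7 = 1, so 1 day before Sunday is Saturday.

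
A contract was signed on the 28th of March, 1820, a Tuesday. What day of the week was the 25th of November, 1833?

Monday

Day-of-year of March 28, 1820: 88.
Day-of-year of November 25, 1833: 329.
1820 has 366 days, so 366 − 88 = 278 days remain in 1820.
Full years 1821–1832: 9 common + 3 leap = 9×365 + 3×366 = 4383 days.
Total: 278 + 4383 + 329 = 4990 days.
4990 mod 7 = 6, so 6 days after Tuesday is Monday.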